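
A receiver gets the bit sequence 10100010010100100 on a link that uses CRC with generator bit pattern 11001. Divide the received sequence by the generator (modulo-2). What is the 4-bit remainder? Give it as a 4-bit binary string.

1100

Modulo-2 division of 10100010010100100 by 11001:
  pos 0: 10100 XOR 11001 = 01101
  pos 1: 11010 XOR 11001 = 00011
  pos 4: 11100 XOR 11001 = 00101
  pos 6: 10110 XOR 11001 = 01111
  pos 7: 11111 XOR 11001 = 00110
  pos 9: 11000 XOR 11001 = 00001
Remainder = 1100 (nonzero — an error is detected).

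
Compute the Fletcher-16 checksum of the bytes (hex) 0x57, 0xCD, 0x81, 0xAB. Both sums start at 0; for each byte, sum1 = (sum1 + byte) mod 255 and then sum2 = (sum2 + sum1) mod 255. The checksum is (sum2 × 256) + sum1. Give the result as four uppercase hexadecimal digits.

Running sums (mod 255):
  after byte 0 (0x57): sum1=87, sum2=87
  after byte 1 (0xCD): sum1=37, sum2=124
  after byte 2 (0x81): sum1=166, sum2=35
  after byte 3 (0xAB): sum1=82, sum2=117
Checksum = sum2·256 + sum1 = 117·256 + 82 = 30034 = 0x7552.

7552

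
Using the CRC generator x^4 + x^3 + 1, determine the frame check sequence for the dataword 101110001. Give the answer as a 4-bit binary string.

Append 4 zeros: 1011100010000. Divide by 11001 (XOR where the leading bit is 1):
  pos 0: 10111 XOR 11001 = 01110
  pos 1: 11100 XOR 11001 = 00101
  pos 3: 10100 XOR 11001 = 01101
  pos 4: 11011 XOR 11001 = 00010
  pos 7: 10000 XOR 11001 = 01001
  pos 8: 10010 XOR 11001 = 01011
Remainder (last 4 bits) = 1011. This is the CRC / FCS.

1011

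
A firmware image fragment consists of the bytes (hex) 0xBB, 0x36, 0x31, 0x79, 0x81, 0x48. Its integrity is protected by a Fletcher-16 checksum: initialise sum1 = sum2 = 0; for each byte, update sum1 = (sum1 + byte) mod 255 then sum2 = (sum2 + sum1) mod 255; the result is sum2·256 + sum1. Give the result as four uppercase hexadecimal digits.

F166

Running sums (mod 255):
  after byte 0 (0xBB): sum1=187, sum2=187
  after byte 1 (0x36): sum1=241, sum2=173
  after byte 2 (0x31): sum1=35, sum2=208
  after byte 3 (0x79): sum1=156, sum2=109
  after byte 4 (0x81): sum1=30, sum2=139
  after byte 5 (0x48): sum1=102, sum2=241
Checksum = sum2·256 + sum1 = 241·256 + 102 = 61798 = 0xF166.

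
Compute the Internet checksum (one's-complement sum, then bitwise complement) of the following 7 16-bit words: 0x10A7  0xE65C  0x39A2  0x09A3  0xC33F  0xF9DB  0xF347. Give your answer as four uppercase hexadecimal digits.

One's-complement addition (fold any carry out of bit 15 back into bit 0):
  0x10A7 + 0xE65C = 0x0F703
  0xF703 + 0x39A2 = 0x130A5 → wrap carry → 0x30A6
  0x30A6 + 0x09A3 = 0x03A49
  0x3A49 + 0xC33F = 0x0FD88
  0xFD88 + 0xF9DB = 0x1F763 → wrap carry → 0xF764
  0xF764 + 0xF347 = 0x1EAAB → wrap carry → 0xEAAC
One's-complement sum = 0xEAAC.
Checksum = ~0xEAAC & 0xFFFF = 0x1553.

1553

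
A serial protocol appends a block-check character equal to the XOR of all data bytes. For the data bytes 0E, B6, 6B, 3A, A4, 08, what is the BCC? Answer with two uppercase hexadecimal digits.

45

XOR the bytes together:
  start with 0x0E
  0x0E ⊕ 0xB6 = 0xB8
  0xB8 ⊕ 0x6B = 0xD3
  0xD3 ⊕ 0x3A = 0xE9
  0xE9 ⊕ 0xA4 = 0x4D
  0x4D ⊕ 0x08 = 0x45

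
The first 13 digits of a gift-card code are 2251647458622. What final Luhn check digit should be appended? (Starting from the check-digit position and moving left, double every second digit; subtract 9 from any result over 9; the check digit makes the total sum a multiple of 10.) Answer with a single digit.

Partial digits right→left: 2 2 6 8 5 4 7 4 6 1 5 2 2
Double every second digit counting from the check-digit position (so the 1st, 3rd, 5th, ... of the partial from the right).
  doubled (with −9 where >9): 4 3 1 5 3 1 4 → sum 21
  kept as-is: 2 8 4 4 1 2 → sum 21
Total = 21 + 21 = 42.
Check digit = (10 − (42 mod 10)) mod 10 = 8.

8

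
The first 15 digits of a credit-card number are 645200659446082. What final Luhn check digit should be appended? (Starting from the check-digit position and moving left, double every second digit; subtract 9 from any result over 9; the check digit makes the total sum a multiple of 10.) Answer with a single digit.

3

Partial digits right→left: 2 8 0 6 4 4 9 5 6 0 0 2 5 4 6
Double every second digit counting from the check-digit position (so the 1st, 3rd, 5th, ... of the partial from the right).
  doubled (with −9 where >9): 4 0 8 9 3 0 1 3 → sum 28
  kept as-is: 8 6 4 5 0 2 4 → sum 29
Total = 28 + 29 = 57.
Check digit = (10 − (57 mod 10)) mod 10 = 3.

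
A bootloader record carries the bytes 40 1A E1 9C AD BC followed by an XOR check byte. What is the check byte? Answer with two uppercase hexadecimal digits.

36

XOR the bytes together:
  start with 0x40
  0x40 ⊕ 0x1A = 0x5A
  0x5A ⊕ 0xE1 = 0xBB
  0xBB ⊕ 0x9C = 0x27
  0x27 ⊕ 0xAD = 0x8A
  0x8A ⊕ 0xBC = 0x36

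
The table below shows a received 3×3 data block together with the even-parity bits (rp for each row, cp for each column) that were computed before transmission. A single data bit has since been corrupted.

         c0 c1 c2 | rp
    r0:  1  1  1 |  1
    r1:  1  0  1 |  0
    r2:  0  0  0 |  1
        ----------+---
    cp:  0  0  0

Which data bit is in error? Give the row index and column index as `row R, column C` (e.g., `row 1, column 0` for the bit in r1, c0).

row 2, column 1

Recompute each row's even parity and compare to rp:
  r0: data parity 1, sent rp 1 → ok
  r1: data parity 0, sent rp 0 → ok
  r2: data parity 0, sent rp 1 → mismatch
Recompute each column's even parity and compare to cp:
  c0: data parity 0, sent cp 0 → ok
  c1: data parity 1, sent cp 0 → mismatch
  c2: data parity 0, sent cp 0 → ok
Exactly one row (r2) and one column (c1) fail → the flipped bit is at their intersection.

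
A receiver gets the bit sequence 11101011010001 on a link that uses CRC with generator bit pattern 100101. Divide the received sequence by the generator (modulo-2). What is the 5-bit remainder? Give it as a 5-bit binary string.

00000

Modulo-2 division of 11101011010001 by 100101:
  pos 0: 111010 XOR 100101 = 011111
  pos 1: 111111 XOR 100101 = 011010
  pos 2: 110101 XOR 100101 = 010000
  pos 3: 100000 XOR 100101 = 000101
  pos 6: 101100 XOR 100101 = 001001
  pos 8: 100101 XOR 100101 = 000000
Remainder = 00000 (zero — the frame passes the CRC check).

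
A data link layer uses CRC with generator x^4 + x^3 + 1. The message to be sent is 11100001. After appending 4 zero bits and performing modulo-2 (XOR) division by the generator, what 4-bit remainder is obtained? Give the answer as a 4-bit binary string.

Append 4 zeros: 111000010000. Divide by 11001 (XOR where the leading bit is 1):
  pos 0: 11100 XOR 11001 = 00101
  pos 2: 10100 XOR 11001 = 01101
  pos 3: 11011 XOR 11001 = 00010
  pos 6: 10000 XOR 11001 = 01001
  pos 7: 10010 XOR 11001 = 01011
Remainder (last 4 bits) = 1011. This is the CRC / FCS.

1011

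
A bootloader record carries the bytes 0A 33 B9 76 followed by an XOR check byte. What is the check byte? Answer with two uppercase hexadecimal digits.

F6

XOR the bytes together:
  start with 0x0A
  0x0A ⊕ 0x33 = 0x39
  0x39 ⊕ 0xB9 = 0x80
  0x80 ⊕ 0x76 = 0xF6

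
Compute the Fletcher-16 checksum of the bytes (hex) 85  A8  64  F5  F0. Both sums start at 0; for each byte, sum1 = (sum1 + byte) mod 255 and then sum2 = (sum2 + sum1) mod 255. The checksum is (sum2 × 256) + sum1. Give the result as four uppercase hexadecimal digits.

Running sums (mod 255):
  after byte 0 (85): sum1=133, sum2=133
  after byte 1 (A8): sum1=46, sum2=179
  after byte 2 (64): sum1=146, sum2=70
  after byte 3 (F5): sum1=136, sum2=206
  after byte 4 (F0): sum1=121, sum2=72
Checksum = sum2·256 + sum1 = 72·256 + 121 = 18553 = 0x4879.

4879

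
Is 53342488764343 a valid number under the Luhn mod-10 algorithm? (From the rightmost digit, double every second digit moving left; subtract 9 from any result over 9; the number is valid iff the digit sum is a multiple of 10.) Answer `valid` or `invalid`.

From the right, keep odd positions and double even positions (subtract 9 from any doubled value over 9):
  doubled (positions 2,4,...): 8 8 5 7 4 6 1 → sum 39
  kept (positions 1,3,...): 3 3 6 8 4 4 3 → sum 31
Total = 70.
70 mod 10 = 0, so the number is valid.

valid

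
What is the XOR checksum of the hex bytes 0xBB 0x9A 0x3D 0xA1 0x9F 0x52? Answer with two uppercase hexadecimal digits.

XOR the bytes together:
  start with 0xBB
  0xBB ⊕ 0x9A = 0x21
  0x21 ⊕ 0x3D = 0x1C
  0x1C ⊕ 0xA1 = 0xBD
  0xBD ⊕ 0x9F = 0x22
  0x22 ⊕ 0x52 = 0x70

70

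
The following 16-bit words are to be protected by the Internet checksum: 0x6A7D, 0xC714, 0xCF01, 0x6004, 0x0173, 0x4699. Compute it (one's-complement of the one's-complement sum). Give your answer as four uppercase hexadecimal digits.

One's-complement addition (fold any carry out of bit 15 back into bit 0):
  0x6A7D + 0xC714 = 0x13191 → wrap carry → 0x3192
  0x3192 + 0xCF01 = 0x10093 → wrap carry → 0x0094
  0x0094 + 0x6004 = 0x06098
  0x6098 + 0x0173 = 0x0620B
  0x620B + 0x4699 = 0x0A8A4
One's-complement sum = 0xA8A4.
Checksum = ~0xA8A4 & 0xFFFF = 0x575B.

575B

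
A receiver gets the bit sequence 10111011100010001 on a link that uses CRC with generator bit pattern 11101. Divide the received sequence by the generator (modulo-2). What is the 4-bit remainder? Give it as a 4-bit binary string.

1110

Modulo-2 division of 10111011100010001 by 11101:
  pos 0: 10111 XOR 11101 = 01010
  pos 1: 10100 XOR 11101 = 01001
  pos 2: 10011 XOR 11101 = 01110
  pos 3: 11101 XOR 11101 = 00000
  pos 8: 10001 XOR 11101 = 01100
  pos 9: 11000 XOR 11101 = 00101
  pos 11: 10100 XOR 11101 = 01001
  pos 12: 10011 XOR 11101 = 01110
Remainder = 1110 (nonzero — an error is detected).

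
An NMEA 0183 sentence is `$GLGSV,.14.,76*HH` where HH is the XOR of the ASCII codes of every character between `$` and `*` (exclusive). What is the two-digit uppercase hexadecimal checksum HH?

4D

XOR the ASCII codes of the payload characters:
  'G' = 0x47 → acc = 0x47
  'L' = 0x4C → acc = 0x0B
  'G' = 0x47 → acc = 0x4C
  'S' = 0x53 → acc = 0x1F
  'V' = 0x56 → acc = 0x49
  ',' = 0x2C → acc = 0x65
  '.' = 0x2E → acc = 0x4B
  '1' = 0x31 → acc = 0x7A
  '4' = 0x34 → acc = 0x4E
  '.' = 0x2E → acc = 0x60
  ',' = 0x2C → acc = 0x4C
  '7' = 0x37 → acc = 0x7B
  '6' = 0x36 → acc = 0x4D
Checksum = 0x4D.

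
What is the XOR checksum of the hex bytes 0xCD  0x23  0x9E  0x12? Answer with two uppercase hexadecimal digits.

XOR the bytes together:
  start with 0xCD
  0xCD ⊕ 0x23 = 0xEE
  0xEE ⊕ 0x9E = 0x70
  0x70 ⊕ 0x12 = 0x62

62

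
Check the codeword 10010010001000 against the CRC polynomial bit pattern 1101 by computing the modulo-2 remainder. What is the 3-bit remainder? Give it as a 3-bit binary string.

Modulo-2 division of 10010010001000 by 1101:
  pos 0: 1001 XOR 1101 = 0100
  pos 1: 1000 XOR 1101 = 0101
  pos 2: 1010 XOR 1101 = 0111
  pos 3: 1111 XOR 1101 = 0010
  pos 5: 1000 XOR 1101 = 0101
  pos 6: 1010 XOR 1101 = 0111
  pos 7: 1111 XOR 1101 = 0010
  pos 9: 1000 XOR 1101 = 0101
  pos 10: 1010 XOR 1101 = 0111
Remainder = 111 (nonzero — an error is detected).

111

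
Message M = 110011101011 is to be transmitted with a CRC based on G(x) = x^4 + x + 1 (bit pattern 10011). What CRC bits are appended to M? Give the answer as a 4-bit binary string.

0101

Append 4 zeros: 1100111010110000. Divide by 10011 (XOR where the leading bit is 1):
  pos 0: 11001 XOR 10011 = 01010
  pos 1: 10101 XOR 10011 = 00110
  pos 3: 11010 XOR 10011 = 01001
  pos 4: 10011 XOR 10011 = 00000
  pos 10: 11000 XOR 10011 = 01011
  pos 11: 10110 XOR 10011 = 00101
Remainder (last 4 bits) = 0101. This is the CRC / FCS.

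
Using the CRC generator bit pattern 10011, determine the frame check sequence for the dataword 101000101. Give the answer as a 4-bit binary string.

0111

Append 4 zeros: 1010001010000. Divide by 10011 (XOR where the leading bit is 1):
  pos 0: 10100 XOR 10011 = 00111
  pos 2: 11101 XOR 10011 = 01110
  pos 3: 11100 XOR 10011 = 01111
  pos 4: 11111 XOR 10011 = 01100
  pos 5: 11000 XOR 10011 = 01011
  pos 6: 10110 XOR 10011 = 00101
  pos 8: 10100 XOR 10011 = 00111
Remainder (last 4 bits) = 0111. This is the CRC / FCS.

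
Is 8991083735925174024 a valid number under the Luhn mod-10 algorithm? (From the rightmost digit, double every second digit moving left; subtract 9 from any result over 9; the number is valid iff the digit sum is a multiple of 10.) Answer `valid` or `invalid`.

valid

From the right, keep odd positions and double even positions (subtract 9 from any doubled value over 9):
  doubled (positions 2,4,...): 4 8 2 4 1 5 7 2 9 → sum 42
  kept (positions 1,3,...): 4 0 7 5 9 3 3 0 9 8 → sum 48
Total = 90.
90 mod 10 = 0, so the number is valid.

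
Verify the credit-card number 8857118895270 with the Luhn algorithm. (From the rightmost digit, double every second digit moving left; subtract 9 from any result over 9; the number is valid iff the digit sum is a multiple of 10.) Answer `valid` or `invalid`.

valid

From the right, keep odd positions and double even positions (subtract 9 from any doubled value over 9):
  doubled (positions 2,4,...): 5 1 7 2 5 7 → sum 27
  kept (positions 1,3,...): 0 2 9 8 1 5 8 → sum 33
Total = 60.
60 mod 10 = 0, so the number is valid.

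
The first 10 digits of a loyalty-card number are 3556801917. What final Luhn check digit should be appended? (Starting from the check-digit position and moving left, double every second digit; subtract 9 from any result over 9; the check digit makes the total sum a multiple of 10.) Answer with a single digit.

4

Partial digits right→left: 7 1 9 1 0 8 6 5 5 3
Double every second digit counting from the check-digit position (so the 1st, 3rd, 5th, ... of the partial from the right).
  doubled (with −9 where >9): 5 9 0 3 1 → sum 18
  kept as-is: 1 1 8 5 3 → sum 18
Total = 18 + 18 = 36.
Check digit = (10 − (36 mod 10)) mod 10 = 4.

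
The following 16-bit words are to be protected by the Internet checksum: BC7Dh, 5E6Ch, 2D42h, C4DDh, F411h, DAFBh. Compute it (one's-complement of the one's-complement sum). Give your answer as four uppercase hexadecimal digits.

One's-complement addition (fold any carry out of bit 15 back into bit 0):
  0xBC7D + 0x5E6C = 0x11AE9 → wrap carry → 0x1AEA
  0x1AEA + 0x2D42 = 0x0482C
  0x482C + 0xC4DD = 0x10D09 → wrap carry → 0x0D0A
  0x0D0A + 0xF411 = 0x1011B → wrap carry → 0x011C
  0x011C + 0xDAFB = 0x0DC17
One's-complement sum = 0xDC17.
Checksum = ~0xDC17 & 0xFFFF = 0x23E8.

23E8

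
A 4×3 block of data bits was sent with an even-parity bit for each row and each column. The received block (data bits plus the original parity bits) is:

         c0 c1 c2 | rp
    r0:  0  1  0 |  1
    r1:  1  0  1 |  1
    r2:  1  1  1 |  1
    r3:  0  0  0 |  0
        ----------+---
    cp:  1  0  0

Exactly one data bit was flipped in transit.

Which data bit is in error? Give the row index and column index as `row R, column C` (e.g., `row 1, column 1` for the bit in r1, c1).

row 1, column 0

Recompute each row's even parity and compare to rp:
  r0: data parity 1, sent rp 1 → ok
  r1: data parity 0, sent rp 1 → mismatch
  r2: data parity 1, sent rp 1 → ok
  r3: data parity 0, sent rp 0 → ok
Recompute each column's even parity and compare to cp:
  c0: data parity 0, sent cp 1 → mismatch
  c1: data parity 0, sent cp 0 → ok
  c2: data parity 0, sent cp 0 → ok
Exactly one row (r1) and one column (c0) fail → the flipped bit is at their intersection.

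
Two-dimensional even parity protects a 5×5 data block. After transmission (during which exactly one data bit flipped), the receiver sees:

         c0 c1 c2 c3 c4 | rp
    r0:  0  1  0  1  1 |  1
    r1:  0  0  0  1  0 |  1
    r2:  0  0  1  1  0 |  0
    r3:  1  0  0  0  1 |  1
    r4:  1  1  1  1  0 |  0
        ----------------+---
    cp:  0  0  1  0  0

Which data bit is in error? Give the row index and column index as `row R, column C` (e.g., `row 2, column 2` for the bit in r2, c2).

Recompute each row's even parity and compare to rp:
  r0: data parity 1, sent rp 1 → ok
  r1: data parity 1, sent rp 1 → ok
  r2: data parity 0, sent rp 0 → ok
  r3: data parity 0, sent rp 1 → mismatch
  r4: data parity 0, sent rp 0 → ok
Recompute each column's even parity and compare to cp:
  c0: data parity 0, sent cp 0 → ok
  c1: data parity 0, sent cp 0 → ok
  c2: data parity 0, sent cp 1 → mismatch
  c3: data parity 0, sent cp 0 → ok
  c4: data parity 0, sent cp 0 → ok
Exactly one row (r3) and one column (c2) fail → the flipped bit is at their intersection.

row 3, column 2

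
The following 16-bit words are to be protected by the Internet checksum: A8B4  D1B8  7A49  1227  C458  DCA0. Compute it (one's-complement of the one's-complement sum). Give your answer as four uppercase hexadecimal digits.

One's-complement addition (fold any carry out of bit 15 back into bit 0):
  0xA8B4 + 0xD1B8 = 0x17A6C → wrap carry → 0x7A6D
  0x7A6D + 0x7A49 = 0x0F4B6
  0xF4B6 + 0x1227 = 0x106DD → wrap carry → 0x06DE
  0x06DE + 0xC458 = 0x0CB36
  0xCB36 + 0xDCA0 = 0x1A7D6 → wrap carry → 0xA7D7
One's-complement sum = 0xA7D7.
Checksum = ~0xA7D7 & 0xFFFF = 0x5828.

5828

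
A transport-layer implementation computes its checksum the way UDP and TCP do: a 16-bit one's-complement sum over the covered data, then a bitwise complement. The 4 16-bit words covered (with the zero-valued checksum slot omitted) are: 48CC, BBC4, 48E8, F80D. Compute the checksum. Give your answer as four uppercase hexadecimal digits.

One's-complement addition (fold any carry out of bit 15 back into bit 0):
  0x48CC + 0xBBC4 = 0x10490 → wrap carry → 0x0491
  0x0491 + 0x48E8 = 0x04D79
  0x4D79 + 0xF80D = 0x14586 → wrap carry → 0x4587
One's-complement sum = 0x4587.
Checksum = ~0x4587 & 0xFFFF = 0xBA78.

BA78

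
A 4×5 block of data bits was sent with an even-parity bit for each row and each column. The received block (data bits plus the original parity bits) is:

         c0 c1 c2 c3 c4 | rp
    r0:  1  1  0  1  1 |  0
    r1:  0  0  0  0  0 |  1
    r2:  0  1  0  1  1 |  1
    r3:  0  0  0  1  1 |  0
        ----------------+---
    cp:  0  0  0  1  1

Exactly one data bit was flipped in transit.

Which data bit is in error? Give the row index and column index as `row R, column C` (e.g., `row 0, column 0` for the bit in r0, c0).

row 1, column 0

Recompute each row's even parity and compare to rp:
  r0: data parity 0, sent rp 0 → ok
  r1: data parity 0, sent rp 1 → mismatch
  r2: data parity 1, sent rp 1 → ok
  r3: data parity 0, sent rp 0 → ok
Recompute each column's even parity and compare to cp:
  c0: data parity 1, sent cp 0 → mismatch
  c1: data parity 0, sent cp 0 → ok
  c2: data parity 0, sent cp 0 → ok
  c3: data parity 1, sent cp 1 → ok
  c4: data parity 1, sent cp 1 → ok
Exactly one row (r1) and one column (c0) fail → the flipped bit is at their intersection.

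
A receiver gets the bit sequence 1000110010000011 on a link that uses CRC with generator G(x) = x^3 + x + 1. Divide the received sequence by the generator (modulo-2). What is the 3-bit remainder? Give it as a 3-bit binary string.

101

Modulo-2 division of 1000110010000011 by 1011:
  pos 0: 1000 XOR 1011 = 0011
  pos 2: 1111 XOR 1011 = 0100
  pos 3: 1000 XOR 1011 = 0011
  pos 5: 1101 XOR 1011 = 0110
  pos 6: 1100 XOR 1011 = 0111
  pos 7: 1110 XOR 1011 = 0101
  pos 8: 1010 XOR 1011 = 0001
  pos 11: 1001 XOR 1011 = 0010
Remainder = 101 (nonzero — an error is detected).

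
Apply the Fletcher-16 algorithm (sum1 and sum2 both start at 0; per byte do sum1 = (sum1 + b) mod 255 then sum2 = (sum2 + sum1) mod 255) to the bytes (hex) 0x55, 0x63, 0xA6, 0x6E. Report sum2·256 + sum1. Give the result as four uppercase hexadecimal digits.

Running sums (mod 255):
  after byte 0 (0x55): sum1=85, sum2=85
  after byte 1 (0x63): sum1=184, sum2=14
  after byte 2 (0xA6): sum1=95, sum2=109
  after byte 3 (0x6E): sum1=205, sum2=59
Checksum = sum2·256 + sum1 = 59·256 + 205 = 15309 = 0x3BCD.

3BCD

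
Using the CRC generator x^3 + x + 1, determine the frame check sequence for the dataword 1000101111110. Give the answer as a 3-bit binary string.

111

Append 3 zeros: 1000101111110000. Divide by 1011 (XOR where the leading bit is 1):
  pos 0: 1000 XOR 1011 = 0011
  pos 2: 1110 XOR 1011 = 0101
  pos 3: 1011 XOR 1011 = 0000
  pos 7: 1111 XOR 1011 = 0100
  pos 8: 1001 XOR 1011 = 0010
  pos 10: 1000 XOR 1011 = 0011
  pos 12: 1100 XOR 1011 = 0111
Remainder (last 3 bits) = 111. This is the CRC / FCS.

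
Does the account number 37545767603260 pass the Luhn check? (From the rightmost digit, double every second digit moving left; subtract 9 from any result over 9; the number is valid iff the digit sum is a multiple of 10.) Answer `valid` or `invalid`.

valid

From the right, keep odd positions and double even positions (subtract 9 from any doubled value over 9):
  doubled (positions 2,4,...): 3 6 3 3 1 1 6 → sum 23
  kept (positions 1,3,...): 0 2 0 7 7 4 7 → sum 27
Total = 50.
50 mod 10 = 0, so the number is valid.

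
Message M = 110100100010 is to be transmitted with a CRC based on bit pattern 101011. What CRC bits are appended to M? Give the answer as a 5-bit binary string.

11001

Append 5 zeros: 11010010001000000. Divide by 101011 (XOR where the leading bit is 1):
  pos 0: 110100 XOR 101011 = 011111
  pos 1: 111111 XOR 101011 = 010100
  pos 2: 101000 XOR 101011 = 000011
  pos 6: 110010 XOR 101011 = 011001
  pos 7: 110010 XOR 101011 = 011001
  pos 8: 110010 XOR 101011 = 011001
  pos 9: 110010 XOR 101011 = 011001
  pos 10: 110010 XOR 101011 = 011001
  pos 11: 110010 XOR 101011 = 011001
Remainder (last 5 bits) = 11001. This is the CRC / FCS.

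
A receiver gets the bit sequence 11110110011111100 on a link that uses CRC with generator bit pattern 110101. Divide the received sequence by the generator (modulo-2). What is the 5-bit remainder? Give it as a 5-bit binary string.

Modulo-2 division of 11110110011111100 by 110101:
  pos 0: 111101 XOR 110101 = 001000
  pos 2: 100010 XOR 110101 = 010111
  pos 3: 101110 XOR 110101 = 011011
  pos 4: 110111 XOR 110101 = 000010
  pos 8: 101111 XOR 110101 = 011010
  pos 9: 110101 XOR 110101 = 000000
Remainder = 00000 (zero — the frame passes the CRC check).

00000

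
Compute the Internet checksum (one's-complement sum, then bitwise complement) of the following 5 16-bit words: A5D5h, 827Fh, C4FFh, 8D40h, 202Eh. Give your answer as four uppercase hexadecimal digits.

653C

One's-complement addition (fold any carry out of bit 15 back into bit 0):
  0xA5D5 + 0x827F = 0x12854 → wrap carry → 0x2855
  0x2855 + 0xC4FF = 0x0ED54
  0xED54 + 0x8D40 = 0x17A94 → wrap carry → 0x7A95
  0x7A95 + 0x202E = 0x09AC3
One's-complement sum = 0x9AC3.
Checksum = ~0x9AC3 & 0xFFFF = 0x653C.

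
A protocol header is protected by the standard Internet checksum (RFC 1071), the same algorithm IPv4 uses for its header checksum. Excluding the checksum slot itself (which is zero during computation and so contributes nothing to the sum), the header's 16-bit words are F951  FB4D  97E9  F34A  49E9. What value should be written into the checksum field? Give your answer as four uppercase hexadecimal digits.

3642

One's-complement addition (fold any carry out of bit 15 back into bit 0):
  0xF951 + 0xFB4D = 0x1F49E → wrap carry → 0xF49F
  0xF49F + 0x97E9 = 0x18C88 → wrap carry → 0x8C89
  0x8C89 + 0xF34A = 0x17FD3 → wrap carry → 0x7FD4
  0x7FD4 + 0x49E9 = 0x0C9BD
One's-complement sum = 0xC9BD.
Checksum = ~0xC9BD & 0xFFFF = 0x3642.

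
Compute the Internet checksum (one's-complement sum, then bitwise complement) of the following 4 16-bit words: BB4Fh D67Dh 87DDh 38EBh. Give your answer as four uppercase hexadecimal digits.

AD69

One's-complement addition (fold any carry out of bit 15 back into bit 0):
  0xBB4F + 0xD67D = 0x191CC → wrap carry → 0x91CD
  0x91CD + 0x87DD = 0x119AA → wrap carry → 0x19AB
  0x19AB + 0x38EB = 0x05296
One's-complement sum = 0x5296.
Checksum = ~0x5296 & 0xFFFF = 0xAD69.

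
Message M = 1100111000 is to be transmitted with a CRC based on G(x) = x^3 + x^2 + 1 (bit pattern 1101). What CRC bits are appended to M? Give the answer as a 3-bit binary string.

Append 3 zeros: 1100111000000. Divide by 1101 (XOR where the leading bit is 1):
  pos 0: 1100 XOR 1101 = 0001
  pos 3: 1111 XOR 1101 = 0010
  pos 5: 1000 XOR 1101 = 0101
  pos 6: 1010 XOR 1101 = 0111
  pos 7: 1110 XOR 1101 = 0011
  pos 9: 1100 XOR 1101 = 0001
Remainder (last 3 bits) = 001. This is the CRC / FCS.

001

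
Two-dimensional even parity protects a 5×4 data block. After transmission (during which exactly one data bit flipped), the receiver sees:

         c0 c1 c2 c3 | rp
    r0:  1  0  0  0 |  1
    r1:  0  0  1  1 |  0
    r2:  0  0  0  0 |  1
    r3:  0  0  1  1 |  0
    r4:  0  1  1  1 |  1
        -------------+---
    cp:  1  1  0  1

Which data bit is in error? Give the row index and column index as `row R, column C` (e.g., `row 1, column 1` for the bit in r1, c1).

Recompute each row's even parity and compare to rp:
  r0: data parity 1, sent rp 1 → ok
  r1: data parity 0, sent rp 0 → ok
  r2: data parity 0, sent rp 1 → mismatch
  r3: data parity 0, sent rp 0 → ok
  r4: data parity 1, sent rp 1 → ok
Recompute each column's even parity and compare to cp:
  c0: data parity 1, sent cp 1 → ok
  c1: data parity 1, sent cp 1 → ok
  c2: data parity 1, sent cp 0 → mismatch
  c3: data parity 1, sent cp 1 → ok
Exactly one row (r2) and one column (c2) fail → the flipped bit is at their intersection.

row 2, column 2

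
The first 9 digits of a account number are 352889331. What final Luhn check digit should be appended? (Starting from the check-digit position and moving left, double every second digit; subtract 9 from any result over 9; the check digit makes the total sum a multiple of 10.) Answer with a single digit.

0

Partial digits right→left: 1 3 3 9 8 8 2 5 3
Double every second digit counting from the check-digit position (so the 1st, 3rd, 5th, ... of the partial from the right).
  doubled (with −9 where >9): 2 6 7 4 6 → sum 25
  kept as-is: 3 9 8 5 → sum 25
Total = 25 + 25 = 50.
Check digit = (10 − (50 mod 10)) mod 10 = 0.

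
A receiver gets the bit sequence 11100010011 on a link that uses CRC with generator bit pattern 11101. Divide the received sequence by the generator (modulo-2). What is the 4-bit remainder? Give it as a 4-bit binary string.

Modulo-2 division of 11100010011 by 11101:
  pos 0: 11100 XOR 11101 = 00001
  pos 4: 10100 XOR 11101 = 01001
  pos 5: 10011 XOR 11101 = 01110
  pos 6: 11101 XOR 11101 = 00000
Remainder = 0000 (zero — the frame passes the CRC check).

0000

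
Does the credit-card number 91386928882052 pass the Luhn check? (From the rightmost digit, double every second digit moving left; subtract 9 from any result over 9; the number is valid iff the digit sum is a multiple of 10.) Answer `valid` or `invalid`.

From the right, keep odd positions and double even positions (subtract 9 from any doubled value over 9):
  doubled (positions 2,4,...): 1 4 7 4 3 6 9 → sum 34
  kept (positions 1,3,...): 2 0 8 8 9 8 1 → sum 36
Total = 70.
70 mod 10 = 0, so the number is valid.

valid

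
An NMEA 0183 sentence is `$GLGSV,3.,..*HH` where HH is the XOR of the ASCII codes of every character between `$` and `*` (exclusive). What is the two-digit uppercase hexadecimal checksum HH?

54

XOR the ASCII codes of the payload characters:
  'G' = 0x47 → acc = 0x47
  'L' = 0x4C → acc = 0x0B
  'G' = 0x47 → acc = 0x4C
  'S' = 0x53 → acc = 0x1F
  'V' = 0x56 → acc = 0x49
  ',' = 0x2C → acc = 0x65
  '3' = 0x33 → acc = 0x56
  '.' = 0x2E → acc = 0x78
  ',' = 0x2C → acc = 0x54
  '.' = 0x2E → acc = 0x7A
  '.' = 0x2E → acc = 0x54
Checksum = 0x54.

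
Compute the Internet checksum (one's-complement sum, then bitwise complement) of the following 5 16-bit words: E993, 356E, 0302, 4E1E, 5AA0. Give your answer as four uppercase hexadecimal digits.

One's-complement addition (fold any carry out of bit 15 back into bit 0):
  0xE993 + 0x356E = 0x11F01 → wrap carry → 0x1F02
  0x1F02 + 0x0302 = 0x02204
  0x2204 + 0x4E1E = 0x07022
  0x7022 + 0x5AA0 = 0x0CAC2
One's-complement sum = 0xCAC2.
Checksum = ~0xCAC2 & 0xFFFF = 0x353D.

353D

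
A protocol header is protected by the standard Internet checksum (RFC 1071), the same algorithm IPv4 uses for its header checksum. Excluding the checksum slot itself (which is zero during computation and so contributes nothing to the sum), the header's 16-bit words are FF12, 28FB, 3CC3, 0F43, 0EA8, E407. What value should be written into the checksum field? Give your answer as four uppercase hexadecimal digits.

993B

One's-complement addition (fold any carry out of bit 15 back into bit 0):
  0xFF12 + 0x28FB = 0x1280D → wrap carry → 0x280E
  0x280E + 0x3CC3 = 0x064D1
  0x64D1 + 0x0F43 = 0x07414
  0x7414 + 0x0EA8 = 0x082BC
  0x82BC + 0xE407 = 0x166C3 → wrap carry → 0x66C4
One's-complement sum = 0x66C4.
Checksum = ~0x66C4 & 0xFFFF = 0x993B.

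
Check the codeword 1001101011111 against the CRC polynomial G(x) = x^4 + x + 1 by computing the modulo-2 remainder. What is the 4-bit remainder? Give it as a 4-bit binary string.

0000

Modulo-2 division of 1001101011111 by 10011:
  pos 0: 10011 XOR 10011 = 00000
  pos 6: 10111 XOR 10011 = 00100
  pos 8: 10011 XOR 10011 = 00000
Remainder = 0000 (zero — the frame passes the CRC check).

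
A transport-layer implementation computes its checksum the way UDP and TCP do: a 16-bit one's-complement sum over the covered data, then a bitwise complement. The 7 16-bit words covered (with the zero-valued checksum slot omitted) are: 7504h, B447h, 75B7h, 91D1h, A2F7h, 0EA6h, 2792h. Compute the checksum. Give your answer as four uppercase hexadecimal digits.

One's-complement addition (fold any carry out of bit 15 back into bit 0):
  0x7504 + 0xB447 = 0x1294B → wrap carry → 0x294C
  0x294C + 0x75B7 = 0x09F03
  0x9F03 + 0x91D1 = 0x130D4 → wrap carry → 0x30D5
  0x30D5 + 0xA2F7 = 0x0D3CC
  0xD3CC + 0x0EA6 = 0x0E272
  0xE272 + 0x2792 = 0x10A04 → wrap carry → 0x0A05
One's-complement sum = 0x0A05.
Checksum = ~0x0A05 & 0xFFFF = 0xF5FA.

F5FA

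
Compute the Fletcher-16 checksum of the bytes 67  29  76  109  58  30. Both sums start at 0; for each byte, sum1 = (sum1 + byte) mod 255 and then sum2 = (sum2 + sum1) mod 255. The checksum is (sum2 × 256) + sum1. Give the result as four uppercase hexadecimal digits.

Running sums (mod 255):
  after byte 0 (67): sum1=67, sum2=67
  after byte 1 (29): sum1=96, sum2=163
  after byte 2 (76): sum1=172, sum2=80
  after byte 3 (109): sum1=26, sum2=106
  after byte 4 (58): sum1=84, sum2=190
  after byte 5 (30): sum1=114, sum2=49
Checksum = sum2·256 + sum1 = 49·256 + 114 = 12658 = 0x3172.

3172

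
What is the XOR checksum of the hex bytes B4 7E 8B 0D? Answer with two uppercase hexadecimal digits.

4C

XOR the bytes together:
  start with 0xB4
  0xB4 ⊕ 0x7E = 0xCA
  0xCA ⊕ 0x8B = 0x41
  0x41 ⊕ 0x0D = 0x4C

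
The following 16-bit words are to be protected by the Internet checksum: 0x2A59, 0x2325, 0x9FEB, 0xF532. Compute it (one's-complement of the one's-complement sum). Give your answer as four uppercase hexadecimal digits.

1D63

One's-complement addition (fold any carry out of bit 15 back into bit 0):
  0x2A59 + 0x2325 = 0x04D7E
  0x4D7E + 0x9FEB = 0x0ED69
  0xED69 + 0xF532 = 0x1E29B → wrap carry → 0xE29C
One's-complement sum = 0xE29C.
Checksum = ~0xE29C & 0xFFFF = 0x1D63.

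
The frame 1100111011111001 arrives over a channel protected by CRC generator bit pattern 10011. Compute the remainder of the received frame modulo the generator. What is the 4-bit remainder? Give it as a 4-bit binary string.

Modulo-2 division of 1100111011111001 by 10011:
  pos 0: 11001 XOR 10011 = 01010
  pos 1: 10101 XOR 10011 = 00110
  pos 3: 11010 XOR 10011 = 01001
  pos 4: 10011 XOR 10011 = 00000
  pos 9: 11110 XOR 10011 = 01101
  pos 10: 11010 XOR 10011 = 01001
  pos 11: 10011 XOR 10011 = 00000
Remainder = 0000 (zero — the frame passes the CRC check).

0000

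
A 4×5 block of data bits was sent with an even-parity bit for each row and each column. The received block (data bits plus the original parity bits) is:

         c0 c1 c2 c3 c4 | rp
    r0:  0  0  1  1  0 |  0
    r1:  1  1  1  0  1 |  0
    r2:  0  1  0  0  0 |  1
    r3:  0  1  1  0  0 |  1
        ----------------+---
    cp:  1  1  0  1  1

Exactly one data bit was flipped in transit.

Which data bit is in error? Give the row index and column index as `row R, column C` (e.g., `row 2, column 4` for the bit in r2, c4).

Recompute each row's even parity and compare to rp:
  r0: data parity 0, sent rp 0 → ok
  r1: data parity 0, sent rp 0 → ok
  r2: data parity 1, sent rp 1 → ok
  r3: data parity 0, sent rp 1 → mismatch
Recompute each column's even parity and compare to cp:
  c0: data parity 1, sent cp 1 → ok
  c1: data parity 1, sent cp 1 → ok
  c2: data parity 1, sent cp 0 → mismatch
  c3: data parity 1, sent cp 1 → ok
  c4: data parity 1, sent cp 1 → ok
Exactly one row (r3) and one column (c2) fail → the flipped bit is at their intersection.

row 3, column 2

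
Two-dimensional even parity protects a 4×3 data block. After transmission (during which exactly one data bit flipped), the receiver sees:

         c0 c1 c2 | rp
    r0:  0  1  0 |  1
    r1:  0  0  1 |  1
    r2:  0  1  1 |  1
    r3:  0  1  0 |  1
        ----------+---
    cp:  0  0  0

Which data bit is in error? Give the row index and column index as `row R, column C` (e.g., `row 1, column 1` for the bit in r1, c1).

row 2, column 1

Recompute each row's even parity and compare to rp:
  r0: data parity 1, sent rp 1 → ok
  r1: data parity 1, sent rp 1 → ok
  r2: data parity 0, sent rp 1 → mismatch
  r3: data parity 1, sent rp 1 → ok
Recompute each column's even parity and compare to cp:
  c0: data parity 0, sent cp 0 → ok
  c1: data parity 1, sent cp 0 → mismatch
  c2: data parity 0, sent cp 0 → ok
Exactly one row (r2) and one column (c1) fail → the flipped bit is at their intersection.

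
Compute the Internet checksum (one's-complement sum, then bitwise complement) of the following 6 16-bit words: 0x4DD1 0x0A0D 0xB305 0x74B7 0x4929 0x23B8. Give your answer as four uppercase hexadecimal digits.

One's-complement addition (fold any carry out of bit 15 back into bit 0):
  0x4DD1 + 0x0A0D = 0x057DE
  0x57DE + 0xB305 = 0x10AE3 → wrap carry → 0x0AE4
  0x0AE4 + 0x74B7 = 0x07F9B
  0x7F9B + 0x4929 = 0x0C8C4
  0xC8C4 + 0x23B8 = 0x0EC7C
One's-complement sum = 0xEC7C.
Checksum = ~0xEC7C & 0xFFFF = 0x1383.

1383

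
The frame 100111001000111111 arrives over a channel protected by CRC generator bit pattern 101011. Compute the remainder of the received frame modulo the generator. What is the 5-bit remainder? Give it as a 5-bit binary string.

Modulo-2 division of 100111001000111111 by 101011:
  pos 0: 100111 XOR 101011 = 001100
  pos 2: 110000 XOR 101011 = 011011
  pos 3: 110111 XOR 101011 = 011100
  pos 4: 111000 XOR 101011 = 010011
  pos 5: 100110 XOR 101011 = 001101
  pos 7: 110101 XOR 101011 = 011110
  pos 8: 111101 XOR 101011 = 010110
  pos 9: 101101 XOR 101011 = 000110
  pos 12: 110111 XOR 101011 = 011100
Remainder = 11100 (nonzero — an error is detected).

11100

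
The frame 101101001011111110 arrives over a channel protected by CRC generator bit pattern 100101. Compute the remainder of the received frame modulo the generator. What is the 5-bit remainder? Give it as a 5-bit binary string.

00000

Modulo-2 division of 101101001011111110 by 100101:
  pos 0: 101101 XOR 100101 = 001000
  pos 2: 100000 XOR 100101 = 000101
  pos 5: 101101 XOR 100101 = 001000
  pos 7: 100011 XOR 100101 = 000110
  pos 10: 110111 XOR 100101 = 010010
  pos 11: 100101 XOR 100101 = 000000
Remainder = 00000 (zero — the frame passes the CRC check).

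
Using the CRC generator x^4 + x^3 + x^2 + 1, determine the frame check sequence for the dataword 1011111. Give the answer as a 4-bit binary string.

Append 4 zeros: 10111110000. Divide by 11101 (XOR where the leading bit is 1):
  pos 0: 10111 XOR 11101 = 01010
  pos 1: 10101 XOR 11101 = 01000
  pos 2: 10001 XOR 11101 = 01100
  pos 3: 11000 XOR 11101 = 00101
  pos 5: 10100 XOR 11101 = 01001
  pos 6: 10010 XOR 11101 = 01111
Remainder (last 4 bits) = 1111. This is the CRC / FCS.

1111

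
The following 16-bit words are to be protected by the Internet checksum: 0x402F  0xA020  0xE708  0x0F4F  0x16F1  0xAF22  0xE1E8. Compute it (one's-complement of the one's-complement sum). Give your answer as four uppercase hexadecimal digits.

One's-complement addition (fold any carry out of bit 15 back into bit 0):
  0x402F + 0xA020 = 0x0E04F
  0xE04F + 0xE708 = 0x1C757 → wrap carry → 0xC758
  0xC758 + 0x0F4F = 0x0D6A7
  0xD6A7 + 0x16F1 = 0x0ED98
  0xED98 + 0xAF22 = 0x19CBA → wrap carry → 0x9CBB
  0x9CBB + 0xE1E8 = 0x17EA3 → wrap carry → 0x7EA4
One's-complement sum = 0x7EA4.
Checksum = ~0x7EA4 & 0xFFFF = 0x815B.

815B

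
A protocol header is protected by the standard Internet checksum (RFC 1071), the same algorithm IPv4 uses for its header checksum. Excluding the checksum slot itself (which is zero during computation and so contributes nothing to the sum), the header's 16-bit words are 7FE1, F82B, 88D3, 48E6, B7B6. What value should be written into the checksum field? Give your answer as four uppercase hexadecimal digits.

One's-complement addition (fold any carry out of bit 15 back into bit 0):
  0x7FE1 + 0xF82B = 0x1780C → wrap carry → 0x780D
  0x780D + 0x88D3 = 0x100E0 → wrap carry → 0x00E1
  0x00E1 + 0x48E6 = 0x049C7
  0x49C7 + 0xB7B6 = 0x1017D → wrap carry → 0x017E
One's-complement sum = 0x017E.
Checksum = ~0x017E & 0xFFFF = 0xFE81.

FE81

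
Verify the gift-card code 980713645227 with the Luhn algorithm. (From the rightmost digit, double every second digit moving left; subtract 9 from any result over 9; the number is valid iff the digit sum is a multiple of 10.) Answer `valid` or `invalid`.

From the right, keep odd positions and double even positions (subtract 9 from any doubled value over 9):
  doubled (positions 2,4,...): 4 1 3 2 0 9 → sum 19
  kept (positions 1,3,...): 7 2 4 3 7 8 → sum 31
Total = 50.
50 mod 10 = 0, so the number is valid.

valid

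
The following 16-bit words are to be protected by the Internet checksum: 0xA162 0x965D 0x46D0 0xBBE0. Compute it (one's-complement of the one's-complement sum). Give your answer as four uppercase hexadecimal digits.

One's-complement addition (fold any carry out of bit 15 back into bit 0):
  0xA162 + 0x965D = 0x137BF → wrap carry → 0x37C0
  0x37C0 + 0x46D0 = 0x07E90
  0x7E90 + 0xBBE0 = 0x13A70 → wrap carry → 0x3A71
One's-complement sum = 0x3A71.
Checksum = ~0x3A71 & 0xFFFF = 0xC58E.

C58E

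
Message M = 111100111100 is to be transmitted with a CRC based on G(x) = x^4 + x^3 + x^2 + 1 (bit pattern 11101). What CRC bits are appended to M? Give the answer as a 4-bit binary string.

Append 4 zeros: 1111001111000000. Divide by 11101 (XOR where the leading bit is 1):
  pos 0: 11110 XOR 11101 = 00011
  pos 3: 11011 XOR 11101 = 00110
  pos 5: 11011 XOR 11101 = 00110
  pos 7: 11000 XOR 11101 = 00101
  pos 9: 10100 XOR 11101 = 01001
  pos 10: 10010 XOR 11101 = 01111
  pos 11: 11110 XOR 11101 = 00011
Remainder (last 4 bits) = 0011. This is the CRC / FCS.

0011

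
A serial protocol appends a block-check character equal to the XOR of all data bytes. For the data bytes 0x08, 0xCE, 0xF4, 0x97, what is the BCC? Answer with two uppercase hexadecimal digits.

A5

XOR the bytes together:
  start with 0x08
  0x08 ⊕ 0xCE = 0xC6
  0xC6 ⊕ 0xF4 = 0x32
  0x32 ⊕ 0x97 = 0xA5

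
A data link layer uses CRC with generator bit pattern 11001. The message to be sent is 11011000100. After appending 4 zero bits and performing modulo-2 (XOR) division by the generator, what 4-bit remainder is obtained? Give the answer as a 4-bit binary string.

0010

Append 4 zeros: 110110001000000. Divide by 11001 (XOR where the leading bit is 1):
  pos 0: 11011 XOR 11001 = 00010
  pos 3: 10000 XOR 11001 = 01001
  pos 4: 10011 XOR 11001 = 01010
  pos 5: 10100 XOR 11001 = 01101
  pos 6: 11010 XOR 11001 = 00011
  pos 9: 11000 XOR 11001 = 00001
Remainder (last 4 bits) = 0010. This is the CRC / FCS.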